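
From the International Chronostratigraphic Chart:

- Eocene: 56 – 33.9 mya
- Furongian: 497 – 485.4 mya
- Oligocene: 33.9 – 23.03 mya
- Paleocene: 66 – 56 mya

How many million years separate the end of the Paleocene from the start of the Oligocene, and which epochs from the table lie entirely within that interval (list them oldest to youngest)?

End of Paleocene = 56 Ma; start of Oligocene = 33.9 Ma.
Gap = 56 − 33.9 = 22.1 Myr.
Epochs wholly inside 56–33.9 Ma: Eocene (56–33.9).

22.1 million years; Eocene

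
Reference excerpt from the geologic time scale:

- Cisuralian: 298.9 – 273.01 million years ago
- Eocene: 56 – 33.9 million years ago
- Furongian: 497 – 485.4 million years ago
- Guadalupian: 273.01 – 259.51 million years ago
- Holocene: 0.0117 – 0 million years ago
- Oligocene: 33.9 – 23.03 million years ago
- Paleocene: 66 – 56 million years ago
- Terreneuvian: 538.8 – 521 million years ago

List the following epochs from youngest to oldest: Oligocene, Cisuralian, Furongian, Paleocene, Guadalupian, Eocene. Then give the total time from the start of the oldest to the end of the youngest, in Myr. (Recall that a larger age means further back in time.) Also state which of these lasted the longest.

From the excerpt: Oligocene 33.9–23.03; Cisuralian 298.9–273.01; Furongian 497–485.4; Paleocene 66–56; Guadalupian 273.01–259.51; Eocene 56–33.9 (Ma).
Larger Ma is earlier, so the oldest is Furongian and the youngest is Oligocene; youngest to oldest: Oligocene, Eocene, Paleocene, Guadalupian, Cisuralian, Furongian.
Oldest start 497 minus youngest end 23.03 gives 473.97 Myr overall.
Individual lengths (start − end): Eocene 22.1; Oligocene 10.87; Furongian 11.6; Guadalupian 13.5; Cisuralian 25.89; Paleocene 10. The largest is Cisuralian at 25.89 Myr.

Oligocene, Eocene, Paleocene, Guadalupian, Cisuralian, Furongian; total span 473.97 Myr; longest is Cisuralian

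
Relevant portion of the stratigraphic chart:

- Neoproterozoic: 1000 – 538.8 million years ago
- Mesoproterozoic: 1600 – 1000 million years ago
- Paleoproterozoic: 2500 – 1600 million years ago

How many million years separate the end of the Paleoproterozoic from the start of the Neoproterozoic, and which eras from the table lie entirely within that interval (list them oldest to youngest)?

The Paleoproterozoic closes at 1600 Ma and the Neoproterozoic opens at 1000 Ma, so the interval is 1600 − 1000 = 600 Myr.
An era fits inside if it starts at or after 1600 Ma and ends at or before 1000 Ma; oldest first that gives Mesoproterozoic.

600 million years; Mesoproterozoic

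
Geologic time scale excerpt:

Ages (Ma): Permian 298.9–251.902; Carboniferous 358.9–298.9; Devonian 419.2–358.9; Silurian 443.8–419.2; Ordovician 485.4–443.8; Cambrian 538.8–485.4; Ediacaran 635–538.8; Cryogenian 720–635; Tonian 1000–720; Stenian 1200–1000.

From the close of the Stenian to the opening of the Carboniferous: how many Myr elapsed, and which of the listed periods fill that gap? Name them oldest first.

641.1 million years; Tonian, Cryogenian, Ediacaran, Cambrian, Ordovician, Silurian, Devonian

The Stenian closes at 1000 Ma and the Carboniferous opens at 358.9 Ma, so the interval is 1000 − 358.9 = 641.1 Myr.
A period fits inside if it starts at or after 1000 Ma and ends at or before 358.9 Ma; oldest first that gives Tonian, Cryogenian, Ediacaran, Cambrian, Ordovician, Silurian, Devonian.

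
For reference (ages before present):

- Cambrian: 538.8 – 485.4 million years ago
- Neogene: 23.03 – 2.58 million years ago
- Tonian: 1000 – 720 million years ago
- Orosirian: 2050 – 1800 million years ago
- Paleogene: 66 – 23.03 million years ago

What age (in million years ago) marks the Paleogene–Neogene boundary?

The Paleogene ends and the Neogene begins at 23.03 million years ago.

23.03 million years ago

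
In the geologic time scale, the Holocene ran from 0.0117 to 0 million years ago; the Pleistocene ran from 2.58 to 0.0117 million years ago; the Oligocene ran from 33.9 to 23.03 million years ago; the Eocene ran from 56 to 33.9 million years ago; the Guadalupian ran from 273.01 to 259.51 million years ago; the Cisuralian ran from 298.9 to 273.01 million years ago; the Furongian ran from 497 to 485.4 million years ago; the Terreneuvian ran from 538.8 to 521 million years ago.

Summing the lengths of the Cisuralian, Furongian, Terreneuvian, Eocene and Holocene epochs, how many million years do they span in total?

Duration is start − end for each: (298.9 − 273.01) + (497 − 485.4) + (538.8 − 521) + (56 − 33.9) + (0.0117 − 0).
That is 25.89 + 11.6 + 17.8 + 22.1 + 0.0117, which totals 77.4017 million years.

77.4017 million years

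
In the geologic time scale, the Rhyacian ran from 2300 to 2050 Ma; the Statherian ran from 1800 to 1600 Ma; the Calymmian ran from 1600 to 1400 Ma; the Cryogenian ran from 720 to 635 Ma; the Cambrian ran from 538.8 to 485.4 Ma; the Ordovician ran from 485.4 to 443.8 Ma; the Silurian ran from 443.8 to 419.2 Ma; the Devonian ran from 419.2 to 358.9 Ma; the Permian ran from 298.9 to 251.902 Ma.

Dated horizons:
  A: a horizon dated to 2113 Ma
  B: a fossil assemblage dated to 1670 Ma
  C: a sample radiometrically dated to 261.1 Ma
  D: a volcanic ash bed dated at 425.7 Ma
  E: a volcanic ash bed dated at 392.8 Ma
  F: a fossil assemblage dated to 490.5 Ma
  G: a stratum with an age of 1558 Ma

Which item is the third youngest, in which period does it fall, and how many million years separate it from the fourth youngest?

D, in the Silurian; 64.8 million years to F

Smaller Ma means younger, so youngest first: C 261.1 < E 392.8 < D 425.7 < F 490.5 < G 1558 < B 1670 < A 2113.
Counting 3 along gives D (425.7 Ma); the excerpt puts that inside the Silurian, 443.8–419.2 Ma.
Next in line is F (490.5 Ma), and 490.5 − 425.7 = 64.8 Myr.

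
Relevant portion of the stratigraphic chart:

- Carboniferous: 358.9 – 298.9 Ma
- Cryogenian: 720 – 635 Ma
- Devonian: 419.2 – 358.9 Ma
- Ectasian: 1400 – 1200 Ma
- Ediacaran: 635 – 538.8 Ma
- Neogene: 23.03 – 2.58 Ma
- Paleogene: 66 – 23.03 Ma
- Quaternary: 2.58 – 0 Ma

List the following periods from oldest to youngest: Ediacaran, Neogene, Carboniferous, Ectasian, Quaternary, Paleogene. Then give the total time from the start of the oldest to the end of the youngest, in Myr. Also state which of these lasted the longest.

Ectasian, Ediacaran, Carboniferous, Paleogene, Neogene, Quaternary; total span 1400 Myr; longest is Ectasian

Start ages (Ma): Ectasian 1400, Ediacaran 635, Carboniferous 358.9, Paleogene 66, Neogene 23.03, Quaternary 2.58.
Ordered oldest to youngest: Ectasian, Ediacaran, Carboniferous, Paleogene, Neogene, Quaternary.
Span = 1400 − 0 = 1400 Myr.
Durations: Paleogene 42.97, Ediacaran 96.2, Quaternary 2.58, Carboniferous 60, Ectasian 200, Neogene 20.45 → longest is Ectasian (200 Myr).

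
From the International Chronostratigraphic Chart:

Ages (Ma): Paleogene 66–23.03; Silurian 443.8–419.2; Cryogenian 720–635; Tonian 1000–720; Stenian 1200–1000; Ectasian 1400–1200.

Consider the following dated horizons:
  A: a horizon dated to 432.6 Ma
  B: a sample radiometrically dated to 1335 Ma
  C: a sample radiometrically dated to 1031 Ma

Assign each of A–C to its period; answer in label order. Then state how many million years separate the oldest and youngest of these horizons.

A — Silurian; B — Ectasian; C — Stenian; span 902.4 million years

A: 432.6 Ma lies in 443.8–419.2 Ma, so Silurian.
B: 1335 Ma lies in 1400–1200 Ma, so Ectasian.
C: 1031 Ma lies in 1200–1000 Ma, so Stenian.
Oldest = 1335 Ma, youngest = 432.6 Ma → span 902.4 Myr.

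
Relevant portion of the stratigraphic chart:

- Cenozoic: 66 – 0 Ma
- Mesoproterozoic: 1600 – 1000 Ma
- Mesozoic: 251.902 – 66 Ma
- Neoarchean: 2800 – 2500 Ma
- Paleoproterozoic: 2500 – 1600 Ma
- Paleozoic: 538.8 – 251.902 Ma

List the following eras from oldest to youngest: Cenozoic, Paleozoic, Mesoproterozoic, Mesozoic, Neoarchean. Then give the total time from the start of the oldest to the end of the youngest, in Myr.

Neoarchean → Mesoproterozoic → Paleozoic → Mesozoic → Cenozoic; total span 2800 Myr

Start ages (Ma): Neoarchean 2800, Mesoproterozoic 1600, Paleozoic 538.8, Mesozoic 251.902, Cenozoic 66.
Ordered oldest to youngest: Neoarchean, Mesoproterozoic, Paleozoic, Mesozoic, Cenozoic.
Span = 2800 − 0 = 2800 Myr.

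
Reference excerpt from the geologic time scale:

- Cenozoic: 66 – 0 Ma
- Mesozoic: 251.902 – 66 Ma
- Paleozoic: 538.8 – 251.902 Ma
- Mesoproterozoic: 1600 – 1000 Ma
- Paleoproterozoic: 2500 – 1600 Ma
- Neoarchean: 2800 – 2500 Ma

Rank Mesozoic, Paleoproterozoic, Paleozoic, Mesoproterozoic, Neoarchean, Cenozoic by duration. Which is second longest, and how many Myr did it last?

Mesoproterozoic, 600 million years

Start − end for each: Mesozoic 251.902 − 66 = 185.902; Paleoproterozoic 2500 − 1600 = 900; Paleozoic 538.8 − 251.902 = 286.898; Mesoproterozoic 1600 − 1000 = 600; Neoarchean 2800 − 2500 = 300; Cenozoic 66 − 0 = 66.
Ranking these from longest: Paleoproterozoic > Mesoproterozoic > Neoarchean > Paleozoic > Mesozoic > Cenozoic.
Position 2 in that ranking is Mesoproterozoic, which lasted 600 Myr.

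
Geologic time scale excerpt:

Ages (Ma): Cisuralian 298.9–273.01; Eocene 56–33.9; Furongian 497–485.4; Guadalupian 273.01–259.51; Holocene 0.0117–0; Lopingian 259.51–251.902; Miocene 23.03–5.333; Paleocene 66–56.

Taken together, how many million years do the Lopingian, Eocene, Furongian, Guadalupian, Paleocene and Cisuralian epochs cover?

90.698 million years

Each duration: Lopingian = 7.608; Eocene = 22.1; Furongian = 11.6; Guadalupian = 13.5; Paleocene = 10; Cisuralian = 25.89.
Sum: 7.608 + 22.1 + 11.6 + 13.5 + 10 + 25.89 = 90.698 Myr.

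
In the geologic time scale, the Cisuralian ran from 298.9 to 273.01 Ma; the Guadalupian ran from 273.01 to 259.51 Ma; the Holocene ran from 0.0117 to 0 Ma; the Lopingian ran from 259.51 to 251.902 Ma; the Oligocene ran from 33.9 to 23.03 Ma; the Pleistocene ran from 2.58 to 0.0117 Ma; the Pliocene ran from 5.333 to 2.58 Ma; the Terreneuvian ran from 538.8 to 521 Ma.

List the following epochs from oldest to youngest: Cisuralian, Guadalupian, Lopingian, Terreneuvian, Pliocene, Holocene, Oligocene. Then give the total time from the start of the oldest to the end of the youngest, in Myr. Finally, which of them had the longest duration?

Terreneuvian, Cisuralian, Guadalupian, Lopingian, Oligocene, Pliocene, Holocene; total span 538.8 Myr; longest is Cisuralian

Start ages (Ma): Terreneuvian 538.8, Cisuralian 298.9, Guadalupian 273.01, Lopingian 259.51, Oligocene 33.9, Pliocene 5.333, Holocene 0.0117.
Ordered oldest to youngest: Terreneuvian, Cisuralian, Guadalupian, Lopingian, Oligocene, Pliocene, Holocene.
Span = 538.8 − 0 = 538.8 Myr.
Durations: Pliocene 2.753, Holocene 0.0117, Guadalupian 13.5, Terreneuvian 17.8, Oligocene 10.87, Lopingian 7.608, Cisuralian 25.89 → longest is Cisuralian (25.89 Myr).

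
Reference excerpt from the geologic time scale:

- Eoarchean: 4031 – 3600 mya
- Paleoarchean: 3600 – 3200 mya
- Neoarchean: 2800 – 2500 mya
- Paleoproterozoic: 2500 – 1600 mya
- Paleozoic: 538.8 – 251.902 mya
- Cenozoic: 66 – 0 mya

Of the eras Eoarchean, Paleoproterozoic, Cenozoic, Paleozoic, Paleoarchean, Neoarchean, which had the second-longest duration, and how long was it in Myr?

Eoarchean, 431 million years

Start − end for each: Eoarchean 4031 − 3600 = 431; Paleoproterozoic 2500 − 1600 = 900; Cenozoic 66 − 0 = 66; Paleozoic 538.8 − 251.902 = 286.898; Paleoarchean 3600 − 3200 = 400; Neoarchean 2800 − 2500 = 300.
Ranking these from longest: Paleoproterozoic > Eoarchean > Paleoarchean > Neoarchean > Paleozoic > Cenozoic.
Position 2 in that ranking is Eoarchean, which lasted 431 Myr.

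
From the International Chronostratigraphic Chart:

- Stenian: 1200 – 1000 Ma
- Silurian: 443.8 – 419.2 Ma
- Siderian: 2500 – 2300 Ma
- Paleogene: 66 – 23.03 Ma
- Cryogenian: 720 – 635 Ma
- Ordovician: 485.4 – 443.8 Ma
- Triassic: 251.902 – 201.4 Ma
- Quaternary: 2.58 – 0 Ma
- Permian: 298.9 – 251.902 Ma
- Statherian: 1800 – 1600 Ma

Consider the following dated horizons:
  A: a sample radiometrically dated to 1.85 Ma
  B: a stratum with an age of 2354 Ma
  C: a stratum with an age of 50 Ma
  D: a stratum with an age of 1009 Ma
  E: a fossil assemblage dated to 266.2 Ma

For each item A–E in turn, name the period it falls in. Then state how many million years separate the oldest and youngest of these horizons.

Match each age against the start–end ranges in the excerpt: A = 1.85 Ma → Quaternary (2.58–0); B = 2354 Ma → Siderian (2500–2300); C = 50 Ma → Paleogene (66–23.03); D = 1009 Ma → Stenian (1200–1000); E = 266.2 Ma → Permian (298.9–251.902).
The largest age is 2354 Ma and the smallest is 1.85 Ma; their difference is 2352.15 Myr.

A — Quaternary; B — Siderian; C — Paleogene; D — Stenian; E — Permian; span 2352.15 million years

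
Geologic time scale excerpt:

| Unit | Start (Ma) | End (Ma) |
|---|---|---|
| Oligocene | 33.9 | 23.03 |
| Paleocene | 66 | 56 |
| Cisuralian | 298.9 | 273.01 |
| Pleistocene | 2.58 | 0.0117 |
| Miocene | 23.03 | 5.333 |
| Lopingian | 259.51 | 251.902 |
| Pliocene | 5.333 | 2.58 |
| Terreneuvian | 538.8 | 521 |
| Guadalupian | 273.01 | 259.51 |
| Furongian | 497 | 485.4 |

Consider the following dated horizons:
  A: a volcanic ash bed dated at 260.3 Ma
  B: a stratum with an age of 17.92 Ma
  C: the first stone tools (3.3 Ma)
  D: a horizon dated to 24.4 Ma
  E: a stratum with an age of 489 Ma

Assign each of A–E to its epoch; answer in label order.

A — Guadalupian; B — Miocene; C — Pliocene; D — Oligocene; E — Furongian

Match each age against the start–end ranges in the excerpt: A = 260.3 Ma → Guadalupian (273.01–259.51); B = 17.92 Ma → Miocene (23.03–5.333); C = 3.3 Ma → Pliocene (5.333–2.58); D = 24.4 Ma → Oligocene (33.9–23.03); E = 489 Ma → Furongian (497–485.4).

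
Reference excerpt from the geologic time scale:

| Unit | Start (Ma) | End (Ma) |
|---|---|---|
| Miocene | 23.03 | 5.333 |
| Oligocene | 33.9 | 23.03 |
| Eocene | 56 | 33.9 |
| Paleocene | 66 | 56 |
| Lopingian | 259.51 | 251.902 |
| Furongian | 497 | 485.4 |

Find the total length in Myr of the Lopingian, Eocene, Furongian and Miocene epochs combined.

59.005 million years

Duration is start − end for each: (259.51 − 251.902) + (56 − 33.9) + (497 − 485.4) + (23.03 − 5.333).
That is 7.608 + 22.1 + 11.6 + 17.697, which totals 59.005 million years.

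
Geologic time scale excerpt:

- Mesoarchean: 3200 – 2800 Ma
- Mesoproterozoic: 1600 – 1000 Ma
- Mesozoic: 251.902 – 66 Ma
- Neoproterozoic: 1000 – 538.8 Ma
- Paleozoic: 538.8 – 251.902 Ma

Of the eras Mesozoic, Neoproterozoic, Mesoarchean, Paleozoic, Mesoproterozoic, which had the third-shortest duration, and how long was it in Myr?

Mesoarchean, 400 million years

Start − end for each: Mesozoic 251.902 − 66 = 185.902; Neoproterozoic 1000 − 538.8 = 461.2; Mesoarchean 3200 − 2800 = 400; Paleozoic 538.8 − 251.902 = 286.898; Mesoproterozoic 1600 − 1000 = 600.
Ranking these from shortest: Mesozoic < Paleozoic < Mesoarchean < Neoproterozoic < Mesoproterozoic.
Position 3 in that ranking is Mesoarchean, which lasted 400 Myr.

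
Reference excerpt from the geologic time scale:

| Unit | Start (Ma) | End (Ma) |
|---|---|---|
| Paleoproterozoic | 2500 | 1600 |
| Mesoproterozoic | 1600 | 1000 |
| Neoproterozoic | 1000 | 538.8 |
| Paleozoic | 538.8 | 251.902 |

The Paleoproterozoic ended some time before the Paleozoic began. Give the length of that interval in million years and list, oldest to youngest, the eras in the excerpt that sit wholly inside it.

The Paleoproterozoic closes at 1600 Ma and the Paleozoic opens at 538.8 Ma, so the interval is 1600 − 538.8 = 1061.2 Myr.
An era fits inside if it starts at or after 1600 Ma and ends at or before 538.8 Ma; oldest first that gives Mesoproterozoic, Neoproterozoic.

1061.2 million years; Mesoproterozoic, Neoproterozoic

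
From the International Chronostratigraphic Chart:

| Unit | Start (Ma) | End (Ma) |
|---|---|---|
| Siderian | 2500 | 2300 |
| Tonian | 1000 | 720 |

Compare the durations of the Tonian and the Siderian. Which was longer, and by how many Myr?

Tonian, by 80 million years

Tonian: 1000 − 720 = 280 Myr.
Siderian: 2500 − 2300 = 200 Myr.
Difference: 280 − 200 = 80 Myr, so the Tonian was longer.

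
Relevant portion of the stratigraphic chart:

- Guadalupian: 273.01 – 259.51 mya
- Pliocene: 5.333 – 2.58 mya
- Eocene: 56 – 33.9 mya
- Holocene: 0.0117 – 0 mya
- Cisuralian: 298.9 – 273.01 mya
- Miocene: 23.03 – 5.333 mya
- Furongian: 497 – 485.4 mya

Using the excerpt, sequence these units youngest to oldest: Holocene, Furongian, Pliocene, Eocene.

Holocene, Pliocene, Eocene, Furongian

Sorting by start age (ascending Ma, since larger Ma = older): Holocene began 0.0117, Pliocene began 5.333, Eocene began 56, Furongian began 497.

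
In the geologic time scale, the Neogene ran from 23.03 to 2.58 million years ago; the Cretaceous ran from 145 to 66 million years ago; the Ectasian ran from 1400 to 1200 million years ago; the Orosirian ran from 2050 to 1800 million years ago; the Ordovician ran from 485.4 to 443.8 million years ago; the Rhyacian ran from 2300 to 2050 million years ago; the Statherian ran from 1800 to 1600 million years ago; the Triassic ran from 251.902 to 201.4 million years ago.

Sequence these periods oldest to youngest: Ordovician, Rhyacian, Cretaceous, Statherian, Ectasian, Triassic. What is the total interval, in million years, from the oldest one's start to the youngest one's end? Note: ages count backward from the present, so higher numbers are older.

Rhyacian, Statherian, Ectasian, Ordovician, Triassic, Cretaceous; total span 2234 Myr

From the excerpt: Ordovician 485.4–443.8; Rhyacian 2300–2050; Cretaceous 145–66; Statherian 1800–1600; Ectasian 1400–1200; Triassic 251.902–201.4 (Ma).
Larger Ma is earlier, so the oldest is Rhyacian and the youngest is Cretaceous; oldest to youngest: Rhyacian, Statherian, Ectasian, Ordovician, Triassic, Cretaceous.
Oldest start 2300 minus youngest end 66 gives 2234 Myr overall.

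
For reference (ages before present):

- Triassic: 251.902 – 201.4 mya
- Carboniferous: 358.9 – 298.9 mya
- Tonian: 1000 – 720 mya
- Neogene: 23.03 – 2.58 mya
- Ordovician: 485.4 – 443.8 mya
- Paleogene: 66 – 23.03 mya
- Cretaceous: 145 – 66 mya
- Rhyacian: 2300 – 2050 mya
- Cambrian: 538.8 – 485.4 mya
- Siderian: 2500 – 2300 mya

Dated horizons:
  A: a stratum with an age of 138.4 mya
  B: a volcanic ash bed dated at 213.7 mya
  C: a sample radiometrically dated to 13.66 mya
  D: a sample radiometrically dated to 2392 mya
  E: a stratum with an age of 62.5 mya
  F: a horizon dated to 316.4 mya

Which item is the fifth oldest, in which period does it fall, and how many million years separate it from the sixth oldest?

Larger Ma means older, so oldest first: D 2392 > F 316.4 > B 213.7 > A 138.4 > E 62.5 > C 13.66.
Counting 5 along gives E (62.5 Ma); the excerpt puts that inside the Paleogene, 66–23.03 Ma.
Next in line is C (13.66 Ma), and 62.5 − 13.66 = 48.84 Myr.

E, in the Paleogene; 48.84 million years to C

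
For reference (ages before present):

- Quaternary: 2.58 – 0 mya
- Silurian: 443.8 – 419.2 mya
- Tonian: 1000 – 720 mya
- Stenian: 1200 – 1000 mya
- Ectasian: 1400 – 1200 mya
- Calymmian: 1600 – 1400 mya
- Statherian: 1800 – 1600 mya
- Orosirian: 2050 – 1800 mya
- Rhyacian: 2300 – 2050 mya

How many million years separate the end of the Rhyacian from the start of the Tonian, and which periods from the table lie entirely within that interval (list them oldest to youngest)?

End of Rhyacian = 2050 Ma; start of Tonian = 1000 Ma.
Gap = 2050 − 1000 = 1050 Myr.
Periods wholly inside 2050–1000 Ma: Orosirian (2050–1800), Statherian (1800–1600), Calymmian (1600–1400), Ectasian (1400–1200), Stenian (1200–1000).

1050 million years; Orosirian, Statherian, Calymmian, Ectasian, Stenian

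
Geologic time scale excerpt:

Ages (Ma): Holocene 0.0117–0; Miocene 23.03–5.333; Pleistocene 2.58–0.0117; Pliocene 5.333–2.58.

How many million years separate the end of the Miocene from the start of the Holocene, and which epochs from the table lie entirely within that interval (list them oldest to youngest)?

5.3213 million years; Pliocene, Pleistocene

End of Miocene = 5.333 Ma; start of Holocene = 0.0117 Ma.
Gap = 5.333 − 0.0117 = 5.3213 Myr.
Epochs wholly inside 5.333–0.0117 Ma: Pliocene (5.333–2.58), Pleistocene (2.58–0.0117).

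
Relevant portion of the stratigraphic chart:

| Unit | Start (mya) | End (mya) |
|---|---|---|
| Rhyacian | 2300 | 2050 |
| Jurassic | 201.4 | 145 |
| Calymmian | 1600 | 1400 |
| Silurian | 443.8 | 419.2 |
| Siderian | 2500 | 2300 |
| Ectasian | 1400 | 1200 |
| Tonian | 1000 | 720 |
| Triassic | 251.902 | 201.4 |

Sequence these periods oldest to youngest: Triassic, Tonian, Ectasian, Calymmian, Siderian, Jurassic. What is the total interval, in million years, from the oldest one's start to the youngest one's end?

From the excerpt: Triassic 251.902–201.4; Tonian 1000–720; Ectasian 1400–1200; Calymmian 1600–1400; Siderian 2500–2300; Jurassic 201.4–145 (Ma).
Larger Ma is earlier, so the oldest is Siderian and the youngest is Jurassic; oldest to youngest: Siderian, Calymmian, Ectasian, Tonian, Triassic, Jurassic.
Oldest start 2500 minus youngest end 145 gives 2355 Myr overall.

Siderian → Calymmian → Ectasian → Tonian → Triassic → Jurassic; total span 2355 Myr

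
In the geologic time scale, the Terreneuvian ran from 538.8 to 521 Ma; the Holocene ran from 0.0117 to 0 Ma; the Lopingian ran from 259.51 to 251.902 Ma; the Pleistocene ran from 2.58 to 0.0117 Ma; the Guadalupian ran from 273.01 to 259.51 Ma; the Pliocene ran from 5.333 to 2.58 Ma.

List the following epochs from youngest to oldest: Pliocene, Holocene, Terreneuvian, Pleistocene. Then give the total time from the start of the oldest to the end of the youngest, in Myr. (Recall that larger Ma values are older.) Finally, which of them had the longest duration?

Holocene, Pleistocene, Pliocene, Terreneuvian; total span 538.8 Myr; longest is Terreneuvian

From the excerpt: Pliocene 5.333–2.58; Holocene 0.0117–0; Terreneuvian 538.8–521; Pleistocene 2.58–0.0117 (Ma).
Larger Ma is earlier, so the oldest is Terreneuvian and the youngest is Holocene; youngest to oldest: Holocene, Pleistocene, Pliocene, Terreneuvian.
Oldest start 538.8 minus youngest end 0 gives 538.8 Myr overall.
Individual lengths (start − end): Pleistocene 2.5683; Holocene 0.0117; Terreneuvian 17.8; Pliocene 2.753. The largest is Terreneuvian at 17.8 Myr.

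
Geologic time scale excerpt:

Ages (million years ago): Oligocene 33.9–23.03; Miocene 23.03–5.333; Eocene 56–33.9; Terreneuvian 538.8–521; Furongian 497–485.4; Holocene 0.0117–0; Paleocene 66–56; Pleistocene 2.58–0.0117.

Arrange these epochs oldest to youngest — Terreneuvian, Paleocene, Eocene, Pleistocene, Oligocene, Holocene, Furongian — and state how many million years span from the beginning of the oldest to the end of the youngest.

Terreneuvian, Furongian, Paleocene, Eocene, Oligocene, Pleistocene, Holocene; total span 538.8 Myr

Start ages (Ma): Terreneuvian 538.8, Furongian 497, Paleocene 66, Eocene 56, Oligocene 33.9, Pleistocene 2.58, Holocene 0.0117.
Ordered oldest to youngest: Terreneuvian, Furongian, Paleocene, Eocene, Oligocene, Pleistocene, Holocene.
Span = 538.8 − 0 = 538.8 Myr.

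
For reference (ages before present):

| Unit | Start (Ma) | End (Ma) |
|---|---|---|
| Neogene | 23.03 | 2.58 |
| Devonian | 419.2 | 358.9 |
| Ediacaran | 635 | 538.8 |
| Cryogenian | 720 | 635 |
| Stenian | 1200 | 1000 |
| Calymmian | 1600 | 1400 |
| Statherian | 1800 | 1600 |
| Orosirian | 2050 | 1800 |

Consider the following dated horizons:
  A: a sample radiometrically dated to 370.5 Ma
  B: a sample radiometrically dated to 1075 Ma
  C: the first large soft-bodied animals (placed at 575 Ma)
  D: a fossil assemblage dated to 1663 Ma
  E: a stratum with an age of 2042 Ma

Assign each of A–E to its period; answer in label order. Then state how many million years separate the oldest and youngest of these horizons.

A — Devonian; B — Stenian; C — Ediacaran; D — Statherian; E — Orosirian; span 1671.5 million years

Match each age against the start–end ranges in the excerpt: A = 370.5 Ma → Devonian (419.2–358.9); B = 1075 Ma → Stenian (1200–1000); C = 575 Ma → Ediacaran (635–538.8); D = 1663 Ma → Statherian (1800–1600); E = 2042 Ma → Orosirian (2050–1800).
The largest age is 2042 Ma and the smallest is 370.5 Ma; their difference is 1671.5 Myr.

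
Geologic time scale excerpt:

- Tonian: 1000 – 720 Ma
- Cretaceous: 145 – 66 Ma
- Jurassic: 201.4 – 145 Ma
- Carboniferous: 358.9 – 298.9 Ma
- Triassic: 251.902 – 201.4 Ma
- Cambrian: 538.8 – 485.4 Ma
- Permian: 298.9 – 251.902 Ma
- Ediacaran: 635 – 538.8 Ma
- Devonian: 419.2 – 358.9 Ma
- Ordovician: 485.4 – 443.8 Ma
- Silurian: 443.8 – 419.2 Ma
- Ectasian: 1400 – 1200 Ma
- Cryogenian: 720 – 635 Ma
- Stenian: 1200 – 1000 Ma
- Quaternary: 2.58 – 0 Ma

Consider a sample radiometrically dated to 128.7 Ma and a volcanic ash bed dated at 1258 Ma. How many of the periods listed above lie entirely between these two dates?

1258 Ma sits inside the Ectasian (1400–1200) and 128.7 Ma inside the Cretaceous (145–66); neither of those is wholly between the two dates.
The listed periods lying completely between them are Stenian, Tonian, Cryogenian, Ediacaran, Cambrian, Ordovician, Silurian, Devonian, Carboniferous, Permian, Triassic, Jurassic — 12 in all.

12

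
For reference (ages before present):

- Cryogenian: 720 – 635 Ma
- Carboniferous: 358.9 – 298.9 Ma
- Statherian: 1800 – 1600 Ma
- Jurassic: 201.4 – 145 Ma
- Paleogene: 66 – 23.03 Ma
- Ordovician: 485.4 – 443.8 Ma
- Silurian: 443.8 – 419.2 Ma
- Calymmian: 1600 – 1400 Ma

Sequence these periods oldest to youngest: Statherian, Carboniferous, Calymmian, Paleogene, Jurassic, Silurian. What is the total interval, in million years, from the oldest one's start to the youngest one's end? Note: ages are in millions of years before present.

From the excerpt: Statherian 1800–1600; Carboniferous 358.9–298.9; Calymmian 1600–1400; Paleogene 66–23.03; Jurassic 201.4–145; Silurian 443.8–419.2 (Ma).
Larger Ma is earlier, so the oldest is Statherian and the youngest is Paleogene; oldest to youngest: Statherian, Calymmian, Silurian, Carboniferous, Jurassic, Paleogene.
Oldest start 1800 minus youngest end 23.03 gives 1776.97 Myr overall.

Statherian, Calymmian, Silurian, Carboniferous, Jurassic, Paleogene; total span 1776.97 Myr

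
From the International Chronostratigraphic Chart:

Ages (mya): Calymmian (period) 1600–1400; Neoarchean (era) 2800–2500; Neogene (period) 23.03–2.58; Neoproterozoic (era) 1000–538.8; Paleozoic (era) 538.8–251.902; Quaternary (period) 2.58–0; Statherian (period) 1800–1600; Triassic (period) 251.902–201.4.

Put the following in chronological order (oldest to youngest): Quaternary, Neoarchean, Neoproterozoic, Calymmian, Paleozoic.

Sorting by start age (descending Ma, since larger Ma = older): Neoarchean start 2800, Calymmian start 1600, Neoproterozoic start 1000, Paleozoic start 538.8, Quaternary start 2.58.

Neoarchean → Calymmian → Neoproterozoic → Paleozoic → Quaternary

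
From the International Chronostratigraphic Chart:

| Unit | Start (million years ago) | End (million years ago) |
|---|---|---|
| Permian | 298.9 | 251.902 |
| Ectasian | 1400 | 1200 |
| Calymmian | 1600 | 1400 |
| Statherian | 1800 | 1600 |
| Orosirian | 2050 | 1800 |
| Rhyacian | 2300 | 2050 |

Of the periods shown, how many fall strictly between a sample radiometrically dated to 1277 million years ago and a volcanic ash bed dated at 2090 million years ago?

3

The older date is 2090 Ma and the younger is 1277 Ma.
Periods with start < 2090 and end > 1277 Ma: Orosirian (2050–1800), Statherian (1800–1600), Calymmian (1600–1400).
That is 3 complete periods.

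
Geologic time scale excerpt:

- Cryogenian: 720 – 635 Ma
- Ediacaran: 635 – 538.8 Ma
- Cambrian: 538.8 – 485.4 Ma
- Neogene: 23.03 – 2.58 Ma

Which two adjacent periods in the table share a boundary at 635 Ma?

Cryogenian and Ediacaran

The Cryogenian ends at 635 Ma and the Ediacaran begins at 635 Ma, so they share that boundary.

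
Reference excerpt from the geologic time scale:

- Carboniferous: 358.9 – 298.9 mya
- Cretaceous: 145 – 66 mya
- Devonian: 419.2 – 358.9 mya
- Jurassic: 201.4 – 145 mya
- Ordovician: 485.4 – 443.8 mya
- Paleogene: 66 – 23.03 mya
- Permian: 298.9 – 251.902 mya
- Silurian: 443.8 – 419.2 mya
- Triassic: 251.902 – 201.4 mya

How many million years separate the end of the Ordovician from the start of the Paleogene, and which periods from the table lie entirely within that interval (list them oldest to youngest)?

377.8 million years; Silurian, Devonian, Carboniferous, Permian, Triassic, Jurassic, Cretaceous

End of Ordovician = 443.8 Ma; start of Paleogene = 66 Ma.
Gap = 443.8 − 66 = 377.8 Myr.
Periods wholly inside 443.8–66 Ma: Silurian (443.8–419.2), Devonian (419.2–358.9), Carboniferous (358.9–298.9), Permian (298.9–251.902), Triassic (251.902–201.4), Jurassic (201.4–145), Cretaceous (145–66).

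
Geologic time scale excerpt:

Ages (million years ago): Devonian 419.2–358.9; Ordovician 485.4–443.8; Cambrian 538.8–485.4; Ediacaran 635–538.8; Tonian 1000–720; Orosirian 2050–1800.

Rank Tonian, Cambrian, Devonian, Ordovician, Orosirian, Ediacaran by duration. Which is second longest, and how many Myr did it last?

Start − end for each: Tonian 1000 − 720 = 280; Cambrian 538.8 − 485.4 = 53.4; Devonian 419.2 − 358.9 = 60.3; Ordovician 485.4 − 443.8 = 41.6; Orosirian 2050 − 1800 = 250; Ediacaran 635 − 538.8 = 96.2.
Ranking these from longest: Tonian > Orosirian > Ediacaran > Devonian > Cambrian > Ordovician.
Position 2 in that ranking is Orosirian, which lasted 250 Myr.

Orosirian, 250 million years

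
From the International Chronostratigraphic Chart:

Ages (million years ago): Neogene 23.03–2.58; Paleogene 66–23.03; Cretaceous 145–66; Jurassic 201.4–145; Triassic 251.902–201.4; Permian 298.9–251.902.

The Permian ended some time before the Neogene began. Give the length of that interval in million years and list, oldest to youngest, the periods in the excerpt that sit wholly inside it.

228.872 million years; Triassic, Jurassic, Cretaceous, Paleogene

End of Permian = 251.902 Ma; start of Neogene = 23.03 Ma.
Gap = 251.902 − 23.03 = 228.872 Myr.
Periods wholly inside 251.902–23.03 Ma: Triassic (251.902–201.4), Jurassic (201.4–145), Cretaceous (145–66), Paleogene (66–23.03).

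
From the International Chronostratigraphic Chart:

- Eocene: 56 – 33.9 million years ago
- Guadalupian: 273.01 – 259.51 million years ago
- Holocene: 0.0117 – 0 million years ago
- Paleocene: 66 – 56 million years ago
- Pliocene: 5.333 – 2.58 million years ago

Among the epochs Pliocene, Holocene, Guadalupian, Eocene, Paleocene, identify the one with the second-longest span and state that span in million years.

Durations: Pliocene 2.753; Holocene 0.0117; Guadalupian 13.5; Eocene 22.1; Paleocene 10 Myr.
Sorted longest-first: Eocene (22.1), Guadalupian (13.5), Paleocene (10), Pliocene (2.753), Holocene (0.0117).
The second longest is Guadalupian at 13.5 Myr.

Guadalupian, 13.5 million years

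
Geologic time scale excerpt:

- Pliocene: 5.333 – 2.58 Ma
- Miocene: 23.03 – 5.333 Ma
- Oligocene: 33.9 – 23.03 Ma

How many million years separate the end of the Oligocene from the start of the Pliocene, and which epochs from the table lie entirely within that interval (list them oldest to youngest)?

17.697 million years; Miocene

End of Oligocene = 23.03 Ma; start of Pliocene = 5.333 Ma.
Gap = 23.03 − 5.333 = 17.697 Myr.
Epochs wholly inside 23.03–5.333 Ma: Miocene (23.03–5.333).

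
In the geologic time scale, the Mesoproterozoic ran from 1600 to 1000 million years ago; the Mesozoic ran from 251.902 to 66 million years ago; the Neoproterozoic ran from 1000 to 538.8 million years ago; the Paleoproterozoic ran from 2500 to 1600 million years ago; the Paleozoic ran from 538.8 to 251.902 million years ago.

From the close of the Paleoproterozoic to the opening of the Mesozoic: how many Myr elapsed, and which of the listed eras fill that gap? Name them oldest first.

1348.098 million years; Mesoproterozoic, Neoproterozoic, Paleozoic

End of Paleoproterozoic = 1600 Ma; start of Mesozoic = 251.902 Ma.
Gap = 1600 − 251.902 = 1348.098 Myr.
Eras wholly inside 1600–251.902 Ma: Mesoproterozoic (1600–1000), Neoproterozoic (1000–538.8), Paleozoic (538.8–251.902).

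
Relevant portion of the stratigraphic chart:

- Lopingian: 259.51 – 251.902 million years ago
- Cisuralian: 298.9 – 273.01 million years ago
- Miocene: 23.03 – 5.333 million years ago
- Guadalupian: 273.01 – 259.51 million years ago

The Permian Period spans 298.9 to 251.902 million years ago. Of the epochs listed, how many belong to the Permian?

Epochs inside 298.9–251.902 Ma: Cisuralian, Guadalupian, Lopingian — 3 in total.

3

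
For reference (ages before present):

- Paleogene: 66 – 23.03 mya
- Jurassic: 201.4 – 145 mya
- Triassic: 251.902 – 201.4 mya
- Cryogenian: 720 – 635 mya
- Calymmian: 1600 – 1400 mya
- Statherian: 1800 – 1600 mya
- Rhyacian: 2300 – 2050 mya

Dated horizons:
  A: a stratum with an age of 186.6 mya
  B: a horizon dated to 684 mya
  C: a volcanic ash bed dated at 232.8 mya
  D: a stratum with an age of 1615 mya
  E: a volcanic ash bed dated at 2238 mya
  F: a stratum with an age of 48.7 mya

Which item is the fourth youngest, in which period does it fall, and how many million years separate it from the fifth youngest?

B, in the Cryogenian; 931 million years to D

Smaller Ma means younger, so youngest first: F 48.7 < A 186.6 < C 232.8 < B 684 < D 1615 < E 2238.
Counting 4 along gives B (684 Ma); the excerpt puts that inside the Cryogenian, 720–635 Ma.
Next in line is D (1615 Ma), and 1615 − 684 = 931 Myr.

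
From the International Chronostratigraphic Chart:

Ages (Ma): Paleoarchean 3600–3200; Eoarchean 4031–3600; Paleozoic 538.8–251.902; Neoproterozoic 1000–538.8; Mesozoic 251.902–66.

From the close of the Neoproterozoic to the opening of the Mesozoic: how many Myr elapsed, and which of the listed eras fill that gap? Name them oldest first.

286.898 million years; Paleozoic

End of Neoproterozoic = 538.8 Ma; start of Mesozoic = 251.902 Ma.
Gap = 538.8 − 251.902 = 286.898 Myr.
Eras wholly inside 538.8–251.902 Ma: Paleozoic (538.8–251.902).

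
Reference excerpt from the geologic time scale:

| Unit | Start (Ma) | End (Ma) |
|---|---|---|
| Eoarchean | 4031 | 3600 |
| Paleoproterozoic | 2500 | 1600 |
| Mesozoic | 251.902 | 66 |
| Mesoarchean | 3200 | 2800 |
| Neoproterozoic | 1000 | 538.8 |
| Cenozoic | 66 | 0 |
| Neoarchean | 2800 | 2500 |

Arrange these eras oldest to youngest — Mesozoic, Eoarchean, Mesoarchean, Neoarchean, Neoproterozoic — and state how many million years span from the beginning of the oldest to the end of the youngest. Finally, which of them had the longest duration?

Eoarchean → Mesoarchean → Neoarchean → Neoproterozoic → Mesozoic; total span 3965 Myr; longest is Neoproterozoic

From the excerpt: Mesozoic 251.902–66; Eoarchean 4031–3600; Mesoarchean 3200–2800; Neoarchean 2800–2500; Neoproterozoic 1000–538.8 (Ma).
Larger Ma is earlier, so the oldest is Eoarchean and the youngest is Mesozoic; oldest to youngest: Eoarchean, Mesoarchean, Neoarchean, Neoproterozoic, Mesozoic.
Oldest start 4031 minus youngest end 66 gives 3965 Myr overall.
Individual lengths (start − end): Neoproterozoic 461.2; Neoarchean 300; Mesozoic 185.902; Eoarchean 431; Mesoarchean 400. The largest is Neoproterozoic at 461.2 Myr.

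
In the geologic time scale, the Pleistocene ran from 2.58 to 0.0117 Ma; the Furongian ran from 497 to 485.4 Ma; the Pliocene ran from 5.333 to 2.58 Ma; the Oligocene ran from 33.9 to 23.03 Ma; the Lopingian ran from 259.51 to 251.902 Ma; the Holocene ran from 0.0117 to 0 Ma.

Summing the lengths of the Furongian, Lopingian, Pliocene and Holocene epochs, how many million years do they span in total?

Duration is start − end for each: (497 − 485.4) + (259.51 − 251.902) + (5.333 − 2.58) + (0.0117 − 0).
That is 11.6 + 7.608 + 2.753 + 0.0117, which totals 21.9727 million years.

21.9727 million years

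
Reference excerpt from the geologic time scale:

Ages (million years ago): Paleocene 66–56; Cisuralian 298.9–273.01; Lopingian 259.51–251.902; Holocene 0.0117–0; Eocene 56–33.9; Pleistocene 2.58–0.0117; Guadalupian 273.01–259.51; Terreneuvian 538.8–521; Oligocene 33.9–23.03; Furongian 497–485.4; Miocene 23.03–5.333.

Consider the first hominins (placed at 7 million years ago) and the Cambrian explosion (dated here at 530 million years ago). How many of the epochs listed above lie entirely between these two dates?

530 Ma sits inside the Terreneuvian (538.8–521) and 7 Ma inside the Miocene (23.03–5.333); neither of those is wholly between the two dates.
The listed epochs lying completely between them are Furongian, Cisuralian, Guadalupian, Lopingian, Paleocene, Eocene, Oligocene — 7 in all.

7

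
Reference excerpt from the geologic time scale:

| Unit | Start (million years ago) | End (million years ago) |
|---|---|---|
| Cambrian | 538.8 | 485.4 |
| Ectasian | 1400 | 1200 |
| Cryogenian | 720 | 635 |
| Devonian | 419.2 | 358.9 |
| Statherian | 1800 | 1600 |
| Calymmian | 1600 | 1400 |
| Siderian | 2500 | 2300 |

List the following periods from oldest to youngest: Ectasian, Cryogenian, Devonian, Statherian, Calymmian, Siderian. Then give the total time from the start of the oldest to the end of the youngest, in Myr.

From the excerpt: Ectasian 1400–1200; Cryogenian 720–635; Devonian 419.2–358.9; Statherian 1800–1600; Calymmian 1600–1400; Siderian 2500–2300 (Ma).
Larger Ma is earlier, so the oldest is Siderian and the youngest is Devonian; oldest to youngest: Siderian, Statherian, Calymmian, Ectasian, Cryogenian, Devonian.
Oldest start 2500 minus youngest end 358.9 gives 2141.1 Myr overall.

Siderian → Statherian → Calymmian → Ectasian → Cryogenian → Devonian; total span 2141.1 Myr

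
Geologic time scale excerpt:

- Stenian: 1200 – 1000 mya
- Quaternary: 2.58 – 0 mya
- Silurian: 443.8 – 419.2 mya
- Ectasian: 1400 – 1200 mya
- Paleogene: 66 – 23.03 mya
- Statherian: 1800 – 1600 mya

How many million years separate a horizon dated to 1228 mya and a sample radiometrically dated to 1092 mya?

1228 − 1092 = 136 million years.

136 million years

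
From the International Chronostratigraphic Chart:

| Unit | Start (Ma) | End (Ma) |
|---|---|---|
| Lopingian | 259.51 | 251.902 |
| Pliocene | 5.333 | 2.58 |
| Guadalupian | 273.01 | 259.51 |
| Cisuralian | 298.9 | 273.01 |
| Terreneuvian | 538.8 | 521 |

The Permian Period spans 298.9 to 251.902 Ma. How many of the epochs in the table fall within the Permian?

3

Epochs inside 298.9–251.902 Ma: Cisuralian, Guadalupian, Lopingian — 3 in total.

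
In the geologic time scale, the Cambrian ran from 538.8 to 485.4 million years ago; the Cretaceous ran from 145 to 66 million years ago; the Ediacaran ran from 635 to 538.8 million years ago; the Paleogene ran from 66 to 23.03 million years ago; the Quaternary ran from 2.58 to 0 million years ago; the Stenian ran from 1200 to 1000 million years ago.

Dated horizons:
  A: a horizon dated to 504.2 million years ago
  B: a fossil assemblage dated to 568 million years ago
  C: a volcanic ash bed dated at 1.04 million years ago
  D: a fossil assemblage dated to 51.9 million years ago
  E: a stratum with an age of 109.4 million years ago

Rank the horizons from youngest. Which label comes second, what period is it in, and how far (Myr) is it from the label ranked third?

D, in the Paleogene; 57.5 million years to E

Sorted youngest-first by Ma: C (1.04), D (51.9), E (109.4), A (504.2), B (568).
The second youngest is D at 51.9 Ma, which lies in 66–23.03 Ma: the Paleogene.
The third youngest is E at 109.4 Ma; separation = |51.9 − 109.4| = 57.5 Myr.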